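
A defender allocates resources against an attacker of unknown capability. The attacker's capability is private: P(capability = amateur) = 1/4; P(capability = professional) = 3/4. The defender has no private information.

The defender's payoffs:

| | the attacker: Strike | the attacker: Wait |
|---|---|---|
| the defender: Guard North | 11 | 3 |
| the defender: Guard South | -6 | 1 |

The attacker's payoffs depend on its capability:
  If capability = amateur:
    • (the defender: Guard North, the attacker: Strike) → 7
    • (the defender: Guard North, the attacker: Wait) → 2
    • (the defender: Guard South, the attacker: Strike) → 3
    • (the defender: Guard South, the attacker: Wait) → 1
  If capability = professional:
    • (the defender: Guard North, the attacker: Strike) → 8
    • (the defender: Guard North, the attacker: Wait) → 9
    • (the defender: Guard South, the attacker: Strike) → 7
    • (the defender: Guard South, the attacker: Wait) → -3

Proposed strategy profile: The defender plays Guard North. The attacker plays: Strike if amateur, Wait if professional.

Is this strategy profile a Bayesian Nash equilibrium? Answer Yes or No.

The defender plays Guard North: E[Guard North] = 1/4·(11) + 3/4·(3) = 5; E[Guard South] = -3/4. Best-responding. ✓
The attacker (capability amateur), facing Guard North: Strike gives 7, Wait gives 2. Proposed Strike is best. ✓
The attacker (capability professional), facing Guard North: Strike gives 8, Wait gives 9. Proposed Wait is best. ✓

Yes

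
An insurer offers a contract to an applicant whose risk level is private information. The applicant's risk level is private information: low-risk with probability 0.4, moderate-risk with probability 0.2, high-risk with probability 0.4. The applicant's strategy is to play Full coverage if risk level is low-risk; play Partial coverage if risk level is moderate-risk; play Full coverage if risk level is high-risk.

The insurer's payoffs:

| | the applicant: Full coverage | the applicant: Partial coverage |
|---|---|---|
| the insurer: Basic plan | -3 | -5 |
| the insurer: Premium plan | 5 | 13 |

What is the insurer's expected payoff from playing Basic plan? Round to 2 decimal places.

E[Basic plan] = 0.4·(-3) + 0.2·(-5) + 0.4·(-3) = (-1.2) + (-1) + (-1.2) = -3.4

-3.40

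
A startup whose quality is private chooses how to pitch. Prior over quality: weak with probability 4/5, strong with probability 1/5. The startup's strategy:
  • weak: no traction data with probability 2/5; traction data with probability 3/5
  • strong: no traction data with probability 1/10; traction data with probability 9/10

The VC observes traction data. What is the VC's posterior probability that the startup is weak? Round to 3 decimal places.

0.727

Apply Bayes' rule using the sender's strategy as the likelihood.
P(traction data) = (4/5)·(3/5) + (1/5)·(9/10) = 33/50
P(weak | traction data) = ((4/5)·(3/5)) / (33/50) = (12/25) / (33/50) = 8/11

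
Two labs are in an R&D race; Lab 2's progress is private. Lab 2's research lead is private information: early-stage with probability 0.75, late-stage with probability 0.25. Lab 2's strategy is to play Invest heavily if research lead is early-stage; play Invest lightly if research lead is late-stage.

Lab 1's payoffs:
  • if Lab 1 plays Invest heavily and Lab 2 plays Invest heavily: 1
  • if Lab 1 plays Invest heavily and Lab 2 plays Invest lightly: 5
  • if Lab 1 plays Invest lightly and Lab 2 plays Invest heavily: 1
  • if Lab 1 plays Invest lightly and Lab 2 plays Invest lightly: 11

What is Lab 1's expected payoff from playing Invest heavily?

Take the expectation over Lab 2's research lead, weighting each type's action by its prior probability.
E[Invest heavily] = 0.75·1 + 0.25·5 = 0.75 + 1.25 = 2

2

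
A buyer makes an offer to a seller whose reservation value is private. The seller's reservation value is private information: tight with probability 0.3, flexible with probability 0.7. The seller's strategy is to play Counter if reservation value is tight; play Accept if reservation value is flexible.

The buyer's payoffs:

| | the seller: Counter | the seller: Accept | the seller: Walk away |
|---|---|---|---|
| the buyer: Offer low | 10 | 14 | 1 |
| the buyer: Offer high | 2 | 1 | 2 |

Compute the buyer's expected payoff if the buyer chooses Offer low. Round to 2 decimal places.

Take the expectation over the seller's reservation value, weighting each type's action by its prior probability.
E[Offer low] = 0.3·10 + 0.7·14 = 3 + 9.8 = 12.8

12.80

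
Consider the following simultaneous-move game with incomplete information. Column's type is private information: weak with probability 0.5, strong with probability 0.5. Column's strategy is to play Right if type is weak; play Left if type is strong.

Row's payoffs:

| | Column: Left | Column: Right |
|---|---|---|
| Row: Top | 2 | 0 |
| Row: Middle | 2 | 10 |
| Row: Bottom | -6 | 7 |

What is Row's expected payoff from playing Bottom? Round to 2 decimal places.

0.50

E[Bottom] = 0.5·7 + 0.5·(-6) = 3.5 + (-3) = 0.5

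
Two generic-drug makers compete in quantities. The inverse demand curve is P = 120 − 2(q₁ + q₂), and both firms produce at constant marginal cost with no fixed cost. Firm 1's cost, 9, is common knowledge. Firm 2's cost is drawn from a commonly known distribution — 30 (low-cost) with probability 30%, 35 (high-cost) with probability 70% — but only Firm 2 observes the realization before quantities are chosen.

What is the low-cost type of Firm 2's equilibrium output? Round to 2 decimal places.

11.21

Firm 2 with cost c maximizes (120 − 2(q₁+q₂) − c)·q₂, giving q₂(c) = (120 − c − 2q₁)/4.
E[c₂] = 0.3·30 + 0.7·35 = 33.5
Firm 1's FOC against E[q₂] yields q₁ = (120 − 2·9 + E[c₂])/6 = (120 − 18 + 33.5)/6 = 22.5833.
q₂(low-cost) = (120 − 30 − 2·22.5833)/4 = 11.2083.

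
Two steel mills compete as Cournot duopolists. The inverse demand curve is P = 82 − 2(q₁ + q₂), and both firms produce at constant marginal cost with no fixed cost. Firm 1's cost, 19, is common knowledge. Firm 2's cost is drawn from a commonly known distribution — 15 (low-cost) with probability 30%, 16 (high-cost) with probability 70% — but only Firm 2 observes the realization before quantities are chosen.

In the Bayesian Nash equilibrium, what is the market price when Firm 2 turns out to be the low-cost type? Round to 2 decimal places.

38.55

Type-c best response for Firm 2: q₂(c) = (82 − c)/4 − q₁/2.
Firm 1 maximizes expected profit; its first-order condition is 82 − 4q₁ − 2E[q₂] − 19 = 0.
Substituting E[q₂] and solving: E[c₂] = 15.7, so q₁ = (82 − 2·19 + 15.7)/6 = 9.95.
q₂(low-cost) = 11.775, so P = 82 − 2·(9.95 + 11.775) = 38.55.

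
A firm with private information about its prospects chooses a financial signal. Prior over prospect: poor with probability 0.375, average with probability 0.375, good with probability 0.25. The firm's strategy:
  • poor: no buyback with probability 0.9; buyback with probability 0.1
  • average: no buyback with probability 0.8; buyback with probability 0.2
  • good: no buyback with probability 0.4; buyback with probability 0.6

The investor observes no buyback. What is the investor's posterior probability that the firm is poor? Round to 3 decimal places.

P(no buyback) = 0.375·0.9 + 0.375·0.8 + 0.25·0.4 = 0.7375
P(poor | no buyback) = (0.375·0.9) / 0.7375 = 0.3375 / 0.7375 = 0.457627

0.458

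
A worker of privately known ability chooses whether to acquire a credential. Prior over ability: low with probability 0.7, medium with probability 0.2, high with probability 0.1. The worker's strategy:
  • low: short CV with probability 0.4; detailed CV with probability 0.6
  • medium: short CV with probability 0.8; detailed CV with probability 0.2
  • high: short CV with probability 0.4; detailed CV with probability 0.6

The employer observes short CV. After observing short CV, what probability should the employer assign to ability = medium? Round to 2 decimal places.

0.33

Apply Bayes' rule using the sender's strategy as the likelihood.
P(short CV) = 0.7·0.4 + 0.2·0.8 + 0.1·0.4 = 0.48
P(medium | short CV) = (0.2·0.8) / 0.48 = 0.16 / 0.48 = 0.333333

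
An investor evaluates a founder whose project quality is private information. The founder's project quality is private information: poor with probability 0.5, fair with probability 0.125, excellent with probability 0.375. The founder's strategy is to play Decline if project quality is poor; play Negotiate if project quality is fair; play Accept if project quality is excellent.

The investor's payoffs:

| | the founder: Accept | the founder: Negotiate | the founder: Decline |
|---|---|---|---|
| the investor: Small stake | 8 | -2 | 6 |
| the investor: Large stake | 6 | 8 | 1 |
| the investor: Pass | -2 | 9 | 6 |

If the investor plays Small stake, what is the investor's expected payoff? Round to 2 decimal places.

E[Small stake] = 0.5·6 + 0.125·(-2) + 0.375·8 = 3 + (-0.25) + 3 = 5.75

5.75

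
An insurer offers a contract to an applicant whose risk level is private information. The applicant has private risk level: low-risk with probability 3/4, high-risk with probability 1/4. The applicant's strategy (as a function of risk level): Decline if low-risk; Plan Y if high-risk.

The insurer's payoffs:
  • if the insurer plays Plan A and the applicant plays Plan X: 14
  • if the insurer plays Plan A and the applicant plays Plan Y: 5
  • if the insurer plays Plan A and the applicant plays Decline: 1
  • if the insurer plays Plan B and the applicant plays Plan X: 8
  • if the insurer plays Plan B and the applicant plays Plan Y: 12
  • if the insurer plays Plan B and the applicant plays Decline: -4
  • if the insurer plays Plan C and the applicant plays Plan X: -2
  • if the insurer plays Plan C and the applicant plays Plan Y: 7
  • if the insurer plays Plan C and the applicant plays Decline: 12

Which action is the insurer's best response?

Plan C

Compute the insurer's expected payoff for each action, taking the expectation over the applicant's type.
E[Plan A] = 3/4·(1) + 1/4·(5) = 2
E[Plan B] = 3/4·(-4) + 1/4·(12) = 0
E[Plan C] = 3/4·(12) + 1/4·(7) = 43/4
Best response: Plan C (43/4 is the largest).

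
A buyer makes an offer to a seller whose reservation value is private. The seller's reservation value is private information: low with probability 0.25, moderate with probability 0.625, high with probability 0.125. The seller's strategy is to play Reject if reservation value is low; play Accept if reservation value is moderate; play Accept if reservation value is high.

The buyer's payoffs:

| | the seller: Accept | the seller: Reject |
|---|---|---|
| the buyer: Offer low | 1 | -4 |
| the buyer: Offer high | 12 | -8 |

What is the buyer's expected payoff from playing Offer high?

E[Offer high] = 0.25·(-8) + 0.625·12 + 0.125·12 = (-2) + 7.5 + 1.5 = 7

7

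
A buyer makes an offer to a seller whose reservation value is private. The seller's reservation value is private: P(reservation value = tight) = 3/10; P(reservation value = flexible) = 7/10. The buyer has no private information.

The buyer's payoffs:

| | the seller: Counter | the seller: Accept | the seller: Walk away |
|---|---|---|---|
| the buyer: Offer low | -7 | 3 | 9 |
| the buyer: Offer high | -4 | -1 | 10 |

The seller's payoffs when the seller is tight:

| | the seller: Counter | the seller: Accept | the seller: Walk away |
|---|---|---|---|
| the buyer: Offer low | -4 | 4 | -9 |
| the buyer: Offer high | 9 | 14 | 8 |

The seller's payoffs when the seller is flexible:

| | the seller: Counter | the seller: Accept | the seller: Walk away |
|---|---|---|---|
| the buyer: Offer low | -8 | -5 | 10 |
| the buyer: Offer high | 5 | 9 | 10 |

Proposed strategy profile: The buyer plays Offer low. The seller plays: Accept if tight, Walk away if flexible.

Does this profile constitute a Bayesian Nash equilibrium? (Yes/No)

The buyer plays Offer low: E[Offer low] = 3/10·(3) + 7/10·(9) = 36/5; E[Offer high] = 67/10. Best-responding. ✓
The seller (reservation value tight), facing Offer low: Counter gives -4, Accept gives 4, Walk away gives -9. Proposed Accept is best. ✓
The seller (reservation value flexible), facing Offer low: Counter gives -8, Accept gives -5, Walk away gives 10. Proposed Walk away is best. ✓

Yes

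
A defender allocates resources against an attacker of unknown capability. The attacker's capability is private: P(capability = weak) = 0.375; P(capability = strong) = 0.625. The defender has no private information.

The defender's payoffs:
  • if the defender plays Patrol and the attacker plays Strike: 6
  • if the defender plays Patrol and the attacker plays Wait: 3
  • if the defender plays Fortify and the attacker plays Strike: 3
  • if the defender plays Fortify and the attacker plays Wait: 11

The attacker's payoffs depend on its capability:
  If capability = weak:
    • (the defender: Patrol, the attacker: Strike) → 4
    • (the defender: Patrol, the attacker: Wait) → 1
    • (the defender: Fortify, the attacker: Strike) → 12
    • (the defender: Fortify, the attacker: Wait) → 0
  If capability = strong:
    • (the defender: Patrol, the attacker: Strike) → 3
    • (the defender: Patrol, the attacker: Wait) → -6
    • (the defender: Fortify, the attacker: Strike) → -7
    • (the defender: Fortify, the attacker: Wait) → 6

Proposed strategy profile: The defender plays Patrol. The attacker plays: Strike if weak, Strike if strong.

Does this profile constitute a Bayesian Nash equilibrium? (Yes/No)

The defender plays Patrol: E[Patrol] = 0.375·(6) + 0.625·(6) = 6; E[Fortify] = 3. Best-responding. ✓
The attacker (capability weak), facing Patrol: Strike gives 4, Wait gives 1. Proposed Strike is best. ✓
The attacker (capability strong), facing Patrol: Strike gives 3, Wait gives -6. Proposed Strike is best. ✓

Yes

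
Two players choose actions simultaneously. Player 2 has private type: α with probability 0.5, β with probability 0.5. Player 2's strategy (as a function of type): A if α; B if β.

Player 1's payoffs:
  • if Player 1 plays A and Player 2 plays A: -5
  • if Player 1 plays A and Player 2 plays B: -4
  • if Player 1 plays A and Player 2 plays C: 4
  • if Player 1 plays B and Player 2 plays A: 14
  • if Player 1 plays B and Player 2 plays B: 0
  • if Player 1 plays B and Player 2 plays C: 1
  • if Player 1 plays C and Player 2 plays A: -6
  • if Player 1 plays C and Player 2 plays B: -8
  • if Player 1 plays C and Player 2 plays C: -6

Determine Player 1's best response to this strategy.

B

E[A] = 0.5·(-5) + 0.5·(-4) = -4.5
E[B] = 0.5·(14) + 0.5·(0) = 7
E[C] = 0.5·(-6) + 0.5·(-8) = -7
Best response: B (7 is the largest).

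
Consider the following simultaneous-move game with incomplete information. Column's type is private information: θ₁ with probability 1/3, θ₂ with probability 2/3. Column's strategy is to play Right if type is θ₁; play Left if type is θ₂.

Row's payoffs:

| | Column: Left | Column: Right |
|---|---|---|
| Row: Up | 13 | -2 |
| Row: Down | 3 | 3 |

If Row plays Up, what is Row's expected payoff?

8

E[Up] = 1/3·(-2) + 2/3·13 = (-2/3) + 26/3 = 8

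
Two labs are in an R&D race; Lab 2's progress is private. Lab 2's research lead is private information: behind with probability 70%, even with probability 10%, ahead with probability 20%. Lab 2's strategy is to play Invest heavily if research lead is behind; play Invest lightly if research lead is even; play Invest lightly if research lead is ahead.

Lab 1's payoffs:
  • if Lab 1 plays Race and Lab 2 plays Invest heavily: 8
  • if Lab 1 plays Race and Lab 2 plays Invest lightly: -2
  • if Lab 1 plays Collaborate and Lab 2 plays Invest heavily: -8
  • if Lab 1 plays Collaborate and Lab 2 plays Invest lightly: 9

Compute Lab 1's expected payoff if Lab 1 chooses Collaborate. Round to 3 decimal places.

E[Collaborate] = 0.7·(-8) + 0.1·9 + 0.2·9 = (-5.6) + 0.9 + 1.8 = -2.9

-2.900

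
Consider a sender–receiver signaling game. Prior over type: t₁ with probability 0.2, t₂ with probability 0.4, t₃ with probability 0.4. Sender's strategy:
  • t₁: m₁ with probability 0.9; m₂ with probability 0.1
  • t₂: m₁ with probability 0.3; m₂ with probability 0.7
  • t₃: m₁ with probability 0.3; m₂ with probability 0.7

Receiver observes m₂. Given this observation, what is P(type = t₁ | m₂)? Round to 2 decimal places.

0.03

Apply Bayes' rule using the sender's strategy as the likelihood.
P(m₂) = 0.2·0.1 + 0.4·0.7 + 0.4·0.7 = 0.58
P(t₁ | m₂) = (0.2·0.1) / 0.58 = 0.02 / 0.58 = 0.0344828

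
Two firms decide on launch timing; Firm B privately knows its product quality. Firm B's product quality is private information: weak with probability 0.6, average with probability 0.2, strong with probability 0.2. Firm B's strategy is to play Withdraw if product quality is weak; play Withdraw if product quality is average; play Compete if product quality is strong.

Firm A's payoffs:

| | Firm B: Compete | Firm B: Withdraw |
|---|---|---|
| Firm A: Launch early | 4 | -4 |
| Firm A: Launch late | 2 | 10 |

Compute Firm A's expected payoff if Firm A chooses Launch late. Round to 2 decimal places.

8.40

E[Launch late] = 0.6·10 + 0.2·10 + 0.2·2 = 6 + 2 + 0.4 = 8.4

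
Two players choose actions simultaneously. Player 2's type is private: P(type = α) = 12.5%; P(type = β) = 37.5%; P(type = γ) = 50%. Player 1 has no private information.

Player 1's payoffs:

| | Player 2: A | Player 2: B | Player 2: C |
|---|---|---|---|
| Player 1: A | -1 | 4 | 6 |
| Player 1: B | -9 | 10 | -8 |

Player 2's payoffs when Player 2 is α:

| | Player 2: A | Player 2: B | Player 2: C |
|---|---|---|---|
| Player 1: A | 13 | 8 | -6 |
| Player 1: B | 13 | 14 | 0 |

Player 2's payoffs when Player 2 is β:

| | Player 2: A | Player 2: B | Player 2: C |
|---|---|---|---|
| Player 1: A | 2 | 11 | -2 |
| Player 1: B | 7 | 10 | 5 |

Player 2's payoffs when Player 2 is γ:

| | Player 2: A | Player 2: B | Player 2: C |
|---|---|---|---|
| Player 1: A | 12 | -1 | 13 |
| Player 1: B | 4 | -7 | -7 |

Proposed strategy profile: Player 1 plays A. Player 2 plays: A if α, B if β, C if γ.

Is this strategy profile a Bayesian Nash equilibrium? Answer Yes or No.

Player 1 plays A: E[A] = 0.125·(-1) + 0.375·(4) + 0.5·(6) = 4.375; E[B] = -1.375. Best-responding. ✓
Player 2 (type α), facing A: A gives 13, B gives 8, C gives -6. Proposed A is best. ✓
Player 2 (type β), facing A: A gives 2, B gives 11, C gives -2. Proposed B is best. ✓
Player 2 (type γ), facing A: A gives 12, B gives -1, C gives 13. Proposed C is best. ✓

Yes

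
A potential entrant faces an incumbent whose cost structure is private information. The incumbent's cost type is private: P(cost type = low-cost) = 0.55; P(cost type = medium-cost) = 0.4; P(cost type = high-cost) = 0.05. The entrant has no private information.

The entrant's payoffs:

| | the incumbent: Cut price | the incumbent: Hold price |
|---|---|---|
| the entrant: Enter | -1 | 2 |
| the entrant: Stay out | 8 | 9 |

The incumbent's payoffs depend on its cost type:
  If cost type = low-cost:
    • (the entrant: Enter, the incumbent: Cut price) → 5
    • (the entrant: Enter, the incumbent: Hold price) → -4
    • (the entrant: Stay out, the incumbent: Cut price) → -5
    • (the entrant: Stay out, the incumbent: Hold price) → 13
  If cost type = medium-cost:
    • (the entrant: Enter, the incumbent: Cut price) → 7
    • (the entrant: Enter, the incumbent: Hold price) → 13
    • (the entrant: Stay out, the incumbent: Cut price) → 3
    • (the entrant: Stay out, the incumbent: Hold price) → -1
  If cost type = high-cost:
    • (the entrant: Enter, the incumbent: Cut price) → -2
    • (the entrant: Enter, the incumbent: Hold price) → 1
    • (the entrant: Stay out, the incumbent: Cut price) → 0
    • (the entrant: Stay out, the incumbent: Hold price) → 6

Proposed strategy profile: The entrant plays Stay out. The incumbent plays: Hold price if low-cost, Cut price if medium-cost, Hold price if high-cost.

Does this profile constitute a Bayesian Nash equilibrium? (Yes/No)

The entrant plays Stay out: E[Stay out] = 0.55·(9) + 0.4·(8) + 0.05·(9) = 8.6; E[Enter] = 0.8. Best-responding. ✓
The incumbent (cost type low-cost), facing Stay out: Cut price gives -5, Hold price gives 13. Proposed Hold price is best. ✓
The incumbent (cost type medium-cost), facing Stay out: Cut price gives 3, Hold price gives -1. Proposed Cut price is best. ✓
The incumbent (cost type high-cost), facing Stay out: Cut price gives 0, Hold price gives 6. Proposed Hold price is best. ✓

Yes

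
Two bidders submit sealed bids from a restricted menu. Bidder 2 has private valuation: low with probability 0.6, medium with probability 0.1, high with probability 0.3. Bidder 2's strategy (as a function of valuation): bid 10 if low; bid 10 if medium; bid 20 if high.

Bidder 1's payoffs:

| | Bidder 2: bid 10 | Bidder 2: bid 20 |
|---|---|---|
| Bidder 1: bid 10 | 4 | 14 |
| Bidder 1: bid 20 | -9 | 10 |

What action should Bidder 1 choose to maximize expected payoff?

E[bid 10] = 0.6·(4) + 0.1·(4) + 0.3·(14) = 7
E[bid 20] = 0.6·(-9) + 0.1·(-9) + 0.3·(10) = -3.3
Best response: bid 10 (7 is the largest).

bid 10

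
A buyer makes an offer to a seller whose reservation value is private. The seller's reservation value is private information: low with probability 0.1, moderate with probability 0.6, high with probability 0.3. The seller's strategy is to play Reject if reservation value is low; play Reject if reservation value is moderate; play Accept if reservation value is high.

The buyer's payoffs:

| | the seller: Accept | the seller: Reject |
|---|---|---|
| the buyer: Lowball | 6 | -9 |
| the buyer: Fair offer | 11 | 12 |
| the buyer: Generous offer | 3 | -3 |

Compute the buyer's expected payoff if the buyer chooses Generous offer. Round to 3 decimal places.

-1.200

E[Generous offer] = 0.1·(-3) + 0.6·(-3) + 0.3·3 = (-0.3) + (-1.8) + 0.9 = -1.2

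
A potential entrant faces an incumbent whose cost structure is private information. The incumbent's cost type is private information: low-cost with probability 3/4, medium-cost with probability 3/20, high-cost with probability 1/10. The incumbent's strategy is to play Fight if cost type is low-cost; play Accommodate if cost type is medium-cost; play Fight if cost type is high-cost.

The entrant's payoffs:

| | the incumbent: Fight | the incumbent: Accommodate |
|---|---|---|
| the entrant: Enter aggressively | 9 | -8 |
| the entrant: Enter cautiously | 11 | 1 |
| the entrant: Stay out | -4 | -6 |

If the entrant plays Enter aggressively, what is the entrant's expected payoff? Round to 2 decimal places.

Take the expectation over the incumbent's cost type, weighting each type's action by its prior probability.
E[Enter aggressively] = 3/4·9 + 3/20·(-8) + 1/10·9 = 27/4 + (-6/5) + 9/10 = 129/20

6.45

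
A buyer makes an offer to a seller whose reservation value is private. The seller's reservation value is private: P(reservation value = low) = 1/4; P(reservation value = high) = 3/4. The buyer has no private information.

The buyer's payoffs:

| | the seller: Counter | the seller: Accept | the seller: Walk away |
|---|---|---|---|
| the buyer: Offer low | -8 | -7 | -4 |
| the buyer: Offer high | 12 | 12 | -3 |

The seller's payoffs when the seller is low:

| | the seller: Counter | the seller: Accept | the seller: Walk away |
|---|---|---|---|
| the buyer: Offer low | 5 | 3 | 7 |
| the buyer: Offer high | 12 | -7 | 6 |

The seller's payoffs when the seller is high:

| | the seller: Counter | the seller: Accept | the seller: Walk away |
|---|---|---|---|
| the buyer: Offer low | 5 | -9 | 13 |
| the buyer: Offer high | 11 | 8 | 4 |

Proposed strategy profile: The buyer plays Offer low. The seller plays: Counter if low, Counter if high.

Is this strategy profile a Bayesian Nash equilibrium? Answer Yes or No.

No

The buyer plays Offer low: E[Offer low] = 1/4·(-8) + 3/4·(-8) = -8; E[Offer high] = 12. Not best-responding. ✗
The seller (reservation value low), facing Offer low: Counter gives 5, Accept gives 3, Walk away gives 7. Proposed Counter is not best — profitable deviation exists. ✗
The seller (reservation value high), facing Offer low: Counter gives 5, Accept gives -9, Walk away gives 13. Proposed Counter is not best — profitable deviation exists. ✗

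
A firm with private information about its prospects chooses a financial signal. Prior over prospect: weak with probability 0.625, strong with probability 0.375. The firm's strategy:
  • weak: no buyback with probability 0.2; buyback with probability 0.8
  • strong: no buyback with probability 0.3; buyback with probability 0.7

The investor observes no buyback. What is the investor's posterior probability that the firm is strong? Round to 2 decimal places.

P(no buyback) = 0.625·0.2 + 0.375·0.3 = 0.2375
P(strong | no buyback) = (0.375·0.3) / 0.2375 = 0.1125 / 0.2375 = 0.473684

0.47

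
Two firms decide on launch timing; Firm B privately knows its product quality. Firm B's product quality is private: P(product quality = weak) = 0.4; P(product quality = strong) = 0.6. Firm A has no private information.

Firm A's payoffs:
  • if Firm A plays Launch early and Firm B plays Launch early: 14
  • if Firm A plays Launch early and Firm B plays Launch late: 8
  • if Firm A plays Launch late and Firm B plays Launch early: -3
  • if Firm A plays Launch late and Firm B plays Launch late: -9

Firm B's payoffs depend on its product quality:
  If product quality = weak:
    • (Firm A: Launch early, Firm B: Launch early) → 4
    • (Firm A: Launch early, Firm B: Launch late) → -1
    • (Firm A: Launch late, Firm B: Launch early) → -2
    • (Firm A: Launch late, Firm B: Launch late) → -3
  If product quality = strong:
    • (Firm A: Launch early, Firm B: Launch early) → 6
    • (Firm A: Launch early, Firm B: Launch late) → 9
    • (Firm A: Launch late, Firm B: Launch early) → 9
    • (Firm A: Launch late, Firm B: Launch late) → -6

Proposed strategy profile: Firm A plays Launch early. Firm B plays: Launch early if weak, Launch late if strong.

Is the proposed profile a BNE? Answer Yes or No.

Firm A plays Launch early: E[Launch early] = 0.4·(14) + 0.6·(8) = 10.4; E[Launch late] = -6.6. Best-responding. ✓
Firm B (product quality weak), facing Launch early: Launch early gives 4, Launch late gives -1. Proposed Launch early is best. ✓
Firm B (product quality strong), facing Launch early: Launch early gives 6, Launch late gives 9. Proposed Launch late is best. ✓

Yes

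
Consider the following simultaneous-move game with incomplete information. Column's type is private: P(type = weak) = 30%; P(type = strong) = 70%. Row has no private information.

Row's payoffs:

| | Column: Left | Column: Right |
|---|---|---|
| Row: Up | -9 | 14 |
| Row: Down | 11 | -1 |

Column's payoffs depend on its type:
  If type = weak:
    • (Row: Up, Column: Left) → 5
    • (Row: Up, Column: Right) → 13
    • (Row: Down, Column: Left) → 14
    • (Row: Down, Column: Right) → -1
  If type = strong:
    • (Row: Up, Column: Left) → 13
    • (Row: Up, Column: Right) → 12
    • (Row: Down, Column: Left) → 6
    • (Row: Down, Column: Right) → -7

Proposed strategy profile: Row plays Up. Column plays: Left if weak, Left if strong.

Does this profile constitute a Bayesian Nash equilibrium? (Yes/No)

A profile is a BNE iff every type of every player is best-responding given beliefs about the other side.
Row plays Up: E[Up] = 0.3·(-9) + 0.7·(-9) = -9; E[Down] = 11. Not best-responding. ✗
Column (type weak), facing Up: Left gives 5, Right gives 13. Proposed Left is not best — profitable deviation exists. ✗
Column (type strong), facing Up: Left gives 13, Right gives 12. Proposed Left is best. ✓

No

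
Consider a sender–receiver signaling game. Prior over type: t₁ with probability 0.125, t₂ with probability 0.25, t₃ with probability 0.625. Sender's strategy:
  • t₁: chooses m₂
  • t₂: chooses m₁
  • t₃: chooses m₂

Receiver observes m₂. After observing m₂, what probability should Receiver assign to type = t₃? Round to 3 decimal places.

0.833

P(m₂) = 0.125·1 + 0.25·0 + 0.625·1 = 0.75
P(t₃ | m₂) = (0.625·1) / 0.75 = 0.625 / 0.75 = 0.833333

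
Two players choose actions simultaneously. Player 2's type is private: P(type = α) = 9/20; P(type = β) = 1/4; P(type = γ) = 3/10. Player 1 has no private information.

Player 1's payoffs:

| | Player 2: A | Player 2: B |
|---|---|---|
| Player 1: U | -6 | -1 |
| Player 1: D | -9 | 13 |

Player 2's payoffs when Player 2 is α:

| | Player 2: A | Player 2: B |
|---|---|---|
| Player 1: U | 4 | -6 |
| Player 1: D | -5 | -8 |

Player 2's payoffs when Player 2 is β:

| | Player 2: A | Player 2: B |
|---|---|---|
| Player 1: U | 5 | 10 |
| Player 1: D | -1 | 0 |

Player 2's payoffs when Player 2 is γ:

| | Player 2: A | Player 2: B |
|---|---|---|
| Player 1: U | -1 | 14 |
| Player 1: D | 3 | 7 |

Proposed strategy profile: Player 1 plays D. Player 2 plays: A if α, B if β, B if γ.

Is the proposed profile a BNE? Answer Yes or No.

Player 1 plays D: E[D] = 9/20·(-9) + 1/4·(13) + 3/10·(13) = 31/10; E[U] = -13/4. Best-responding. ✓
Player 2 (type α), facing D: A gives -5, B gives -8. Proposed A is best. ✓
Player 2 (type β), facing D: A gives -1, B gives 0. Proposed B is best. ✓
Player 2 (type γ), facing D: A gives 3, B gives 7. Proposed B is best. ✓

Yes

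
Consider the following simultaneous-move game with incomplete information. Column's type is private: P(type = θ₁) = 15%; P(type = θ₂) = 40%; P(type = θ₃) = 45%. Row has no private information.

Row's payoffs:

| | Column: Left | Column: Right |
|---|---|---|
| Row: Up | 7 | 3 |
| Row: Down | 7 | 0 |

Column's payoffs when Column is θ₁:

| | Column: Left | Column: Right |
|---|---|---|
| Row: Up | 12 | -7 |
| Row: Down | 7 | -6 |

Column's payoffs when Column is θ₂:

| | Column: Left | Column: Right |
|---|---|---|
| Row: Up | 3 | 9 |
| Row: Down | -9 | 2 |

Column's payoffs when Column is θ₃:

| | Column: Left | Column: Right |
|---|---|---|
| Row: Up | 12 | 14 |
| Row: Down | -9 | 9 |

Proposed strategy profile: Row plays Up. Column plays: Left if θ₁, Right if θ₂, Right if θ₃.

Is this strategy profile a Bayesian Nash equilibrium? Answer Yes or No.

A profile is a BNE iff every type of every player is best-responding given beliefs about the other side.
Row plays Up: E[Up] = 0.15·(7) + 0.4·(3) + 0.45·(3) = 3.6; E[Down] = 1.05. Best-responding. ✓
Column (type θ₁), facing Up: Left gives 12, Right gives -7. Proposed Left is best. ✓
Column (type θ₂), facing Up: Left gives 3, Right gives 9. Proposed Right is best. ✓
Column (type θ₃), facing Up: Left gives 12, Right gives 14. Proposed Right is best. ✓

Yes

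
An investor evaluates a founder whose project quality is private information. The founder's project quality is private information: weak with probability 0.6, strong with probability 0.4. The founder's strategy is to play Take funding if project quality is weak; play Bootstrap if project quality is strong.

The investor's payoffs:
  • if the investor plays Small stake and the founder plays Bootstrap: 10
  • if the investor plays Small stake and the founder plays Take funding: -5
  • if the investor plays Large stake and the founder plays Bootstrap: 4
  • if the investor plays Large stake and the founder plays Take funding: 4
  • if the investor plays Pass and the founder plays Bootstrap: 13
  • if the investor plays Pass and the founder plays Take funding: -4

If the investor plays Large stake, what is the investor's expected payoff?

E[Large stake] = 0.6·4 + 0.4·4 = 2.4 + 1.6 = 4

4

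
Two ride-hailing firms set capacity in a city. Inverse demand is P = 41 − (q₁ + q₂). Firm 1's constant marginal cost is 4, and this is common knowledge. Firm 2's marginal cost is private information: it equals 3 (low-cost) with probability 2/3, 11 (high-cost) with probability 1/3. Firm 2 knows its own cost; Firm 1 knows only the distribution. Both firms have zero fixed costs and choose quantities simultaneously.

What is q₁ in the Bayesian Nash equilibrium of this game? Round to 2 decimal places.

Type-c best response for Firm 2: q₂(c) = (41 − c)/2 − q₁/2.
Firm 1 maximizes expected profit; its first-order condition is 41 − 2q₁ − E[q₂] − 4 = 0.
Substituting E[q₂] and solving: E[c₂] = 5.66667, so q₁ = (41 − 2·4 + 5.66667)/3 = 12.8889.

12.89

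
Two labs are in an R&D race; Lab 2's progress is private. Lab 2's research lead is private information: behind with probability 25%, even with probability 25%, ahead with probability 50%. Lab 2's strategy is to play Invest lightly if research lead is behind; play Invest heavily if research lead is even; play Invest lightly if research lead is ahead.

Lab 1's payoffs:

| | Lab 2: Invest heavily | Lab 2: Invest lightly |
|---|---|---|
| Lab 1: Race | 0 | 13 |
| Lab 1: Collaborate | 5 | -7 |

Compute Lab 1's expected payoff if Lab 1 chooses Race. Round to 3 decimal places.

E[Race] = 0.25·13 + 0.25·0 + 0.5·13 = 3.25 + 0 + 6.5 = 9.75

9.750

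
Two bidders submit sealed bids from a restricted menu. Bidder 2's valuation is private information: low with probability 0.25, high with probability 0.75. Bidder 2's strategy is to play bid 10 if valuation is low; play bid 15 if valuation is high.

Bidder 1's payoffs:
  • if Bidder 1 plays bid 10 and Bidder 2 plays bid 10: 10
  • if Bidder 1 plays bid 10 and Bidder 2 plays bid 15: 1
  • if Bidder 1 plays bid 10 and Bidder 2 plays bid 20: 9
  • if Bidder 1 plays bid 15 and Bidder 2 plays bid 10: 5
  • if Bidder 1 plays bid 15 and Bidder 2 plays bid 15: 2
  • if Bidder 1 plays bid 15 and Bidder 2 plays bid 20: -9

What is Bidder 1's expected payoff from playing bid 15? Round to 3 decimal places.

2.750

E[bid 15] = 0.25·5 + 0.75·2 = 1.25 + 1.5 = 2.75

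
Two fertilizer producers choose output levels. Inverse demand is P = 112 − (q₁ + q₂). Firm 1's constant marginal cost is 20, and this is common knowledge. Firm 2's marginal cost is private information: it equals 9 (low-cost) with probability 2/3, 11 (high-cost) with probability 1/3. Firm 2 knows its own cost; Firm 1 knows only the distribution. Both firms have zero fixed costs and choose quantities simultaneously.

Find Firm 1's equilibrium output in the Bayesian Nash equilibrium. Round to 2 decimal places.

27.22

Type-c best response for Firm 2: q₂(c) = (112 − c)/2 − q₁/2.
Firm 1 maximizes expected profit; its first-order condition is 112 − 2q₁ − E[q₂] − 20 = 0.
Substituting E[q₂] and solving: E[c₂] = 9.66667, so q₁ = (112 − 2·20 + 9.66667)/3 = 27.2222.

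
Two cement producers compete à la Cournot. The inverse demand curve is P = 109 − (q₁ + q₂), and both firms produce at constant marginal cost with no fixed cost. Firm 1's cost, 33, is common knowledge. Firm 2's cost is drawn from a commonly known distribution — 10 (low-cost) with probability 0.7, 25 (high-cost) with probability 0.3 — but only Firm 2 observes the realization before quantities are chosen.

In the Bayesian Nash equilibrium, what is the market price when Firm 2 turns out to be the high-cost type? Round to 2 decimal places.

Firm 2 with cost c maximizes (109 − (q₁+q₂) − c)·q₂, giving q₂(c) = (109 − c − q₁)/2.
E[c₂] = 0.7·10 + 0.3·25 = 14.5
Firm 1's FOC against E[q₂] yields q₁ = (109 − 2·33 + E[c₂])/3 = (109 − 66 + 14.5)/3 = 19.1667.
q₂(high-cost) = 32.4167, so P = 109 − (19.1667 + 32.4167) = 57.4167.

57.42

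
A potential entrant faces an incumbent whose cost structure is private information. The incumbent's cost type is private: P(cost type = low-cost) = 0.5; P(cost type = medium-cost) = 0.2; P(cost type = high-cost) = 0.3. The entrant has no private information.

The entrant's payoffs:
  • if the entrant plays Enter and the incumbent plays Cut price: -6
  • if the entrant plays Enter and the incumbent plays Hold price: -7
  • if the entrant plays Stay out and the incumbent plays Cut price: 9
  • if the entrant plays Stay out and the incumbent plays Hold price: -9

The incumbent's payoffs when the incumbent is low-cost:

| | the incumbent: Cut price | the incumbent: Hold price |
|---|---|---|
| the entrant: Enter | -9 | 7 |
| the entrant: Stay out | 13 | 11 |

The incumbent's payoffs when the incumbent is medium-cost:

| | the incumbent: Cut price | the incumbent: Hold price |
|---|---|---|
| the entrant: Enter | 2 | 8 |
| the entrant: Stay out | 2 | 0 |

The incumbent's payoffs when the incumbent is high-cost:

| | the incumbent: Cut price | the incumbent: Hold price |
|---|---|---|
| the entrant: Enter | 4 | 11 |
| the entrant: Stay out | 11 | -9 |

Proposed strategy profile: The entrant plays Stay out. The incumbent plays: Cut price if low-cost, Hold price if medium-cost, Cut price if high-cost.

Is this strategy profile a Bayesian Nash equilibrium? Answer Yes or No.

No

The entrant plays Stay out: E[Stay out] = 0.5·(9) + 0.2·(-9) + 0.3·(9) = 5.4; E[Enter] = -6.2. Best-responding. ✓
The incumbent (cost type low-cost), facing Stay out: Cut price gives 13, Hold price gives 11. Proposed Cut price is best. ✓
The incumbent (cost type medium-cost), facing Stay out: Cut price gives 2, Hold price gives 0. Proposed Hold price is not best — profitable deviation exists. ✗
The incumbent (cost type high-cost), facing Stay out: Cut price gives 11, Hold price gives -9. Proposed Cut price is best. ✓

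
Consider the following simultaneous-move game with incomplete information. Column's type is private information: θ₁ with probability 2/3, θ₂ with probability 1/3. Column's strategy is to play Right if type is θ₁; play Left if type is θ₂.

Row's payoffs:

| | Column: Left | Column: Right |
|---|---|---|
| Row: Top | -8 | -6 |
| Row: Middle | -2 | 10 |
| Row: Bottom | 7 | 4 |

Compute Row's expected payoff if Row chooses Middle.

E[Middle] = 2/3·10 + 1/3·(-2) = 20/3 + (-2/3) = 6

6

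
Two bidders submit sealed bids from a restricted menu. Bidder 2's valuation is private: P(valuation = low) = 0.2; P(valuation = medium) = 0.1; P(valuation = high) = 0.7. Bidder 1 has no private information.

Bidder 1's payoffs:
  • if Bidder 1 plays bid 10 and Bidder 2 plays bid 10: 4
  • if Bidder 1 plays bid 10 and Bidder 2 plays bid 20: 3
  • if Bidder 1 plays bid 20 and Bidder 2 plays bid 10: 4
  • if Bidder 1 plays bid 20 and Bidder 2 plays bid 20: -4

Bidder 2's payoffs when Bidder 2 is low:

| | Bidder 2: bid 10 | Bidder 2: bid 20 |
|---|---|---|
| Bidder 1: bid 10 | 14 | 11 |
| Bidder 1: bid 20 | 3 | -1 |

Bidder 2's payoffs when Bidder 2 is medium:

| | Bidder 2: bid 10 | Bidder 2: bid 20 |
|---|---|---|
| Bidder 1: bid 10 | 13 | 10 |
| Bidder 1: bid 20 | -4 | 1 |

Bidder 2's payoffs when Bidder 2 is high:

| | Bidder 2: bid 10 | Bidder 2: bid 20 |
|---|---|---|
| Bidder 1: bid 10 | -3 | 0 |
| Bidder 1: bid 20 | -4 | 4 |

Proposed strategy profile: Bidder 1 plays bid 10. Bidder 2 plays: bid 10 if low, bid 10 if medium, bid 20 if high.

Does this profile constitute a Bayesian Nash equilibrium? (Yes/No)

A profile is a BNE iff every type of every player is best-responding given beliefs about the other side.
Bidder 1 plays bid 10: E[bid 10] = 0.2·(4) + 0.1·(4) + 0.7·(3) = 3.3; E[bid 20] = -1.6. Best-responding. ✓
Bidder 2 (valuation low), facing bid 10: bid 10 gives 14, bid 20 gives 11. Proposed bid 10 is best. ✓
Bidder 2 (valuation medium), facing bid 10: bid 10 gives 13, bid 20 gives 10. Proposed bid 10 is best. ✓
Bidder 2 (valuation high), facing bid 10: bid 10 gives -3, bid 20 gives 0. Proposed bid 20 is best. ✓

Yes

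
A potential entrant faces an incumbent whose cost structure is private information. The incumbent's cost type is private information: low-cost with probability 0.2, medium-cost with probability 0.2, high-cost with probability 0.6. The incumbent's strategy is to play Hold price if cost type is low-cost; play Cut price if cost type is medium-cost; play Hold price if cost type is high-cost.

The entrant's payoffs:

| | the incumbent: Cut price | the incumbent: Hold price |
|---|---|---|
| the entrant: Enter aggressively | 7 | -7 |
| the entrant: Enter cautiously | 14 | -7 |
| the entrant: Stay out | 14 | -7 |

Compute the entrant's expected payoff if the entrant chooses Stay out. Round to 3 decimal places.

-2.800

E[Stay out] = 0.2·(-7) + 0.2·14 + 0.6·(-7) = (-1.4) + 2.8 + (-4.2) = -2.8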